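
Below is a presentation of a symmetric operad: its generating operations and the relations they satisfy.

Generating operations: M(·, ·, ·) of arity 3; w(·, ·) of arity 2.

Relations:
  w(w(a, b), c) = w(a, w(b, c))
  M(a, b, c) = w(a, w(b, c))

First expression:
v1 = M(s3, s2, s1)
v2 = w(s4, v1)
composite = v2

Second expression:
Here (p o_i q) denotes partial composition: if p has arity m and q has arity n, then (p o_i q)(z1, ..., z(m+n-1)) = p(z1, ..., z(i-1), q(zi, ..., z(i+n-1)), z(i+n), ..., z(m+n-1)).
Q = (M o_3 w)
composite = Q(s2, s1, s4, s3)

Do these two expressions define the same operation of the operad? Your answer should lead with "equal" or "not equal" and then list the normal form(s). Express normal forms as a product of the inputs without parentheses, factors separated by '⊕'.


not equal — first s4 ⊕ s3 ⊕ s2 ⊕ s1, second s2 ⊕ s1 ⊕ s4 ⊕ s3

Reducing the first expression gives s4 ⊕ s3 ⊕ s2 ⊕ s1
Reducing the second expression gives s2 ⊕ s1 ⊕ s4 ⊕ s3
They disagree, so not equal.


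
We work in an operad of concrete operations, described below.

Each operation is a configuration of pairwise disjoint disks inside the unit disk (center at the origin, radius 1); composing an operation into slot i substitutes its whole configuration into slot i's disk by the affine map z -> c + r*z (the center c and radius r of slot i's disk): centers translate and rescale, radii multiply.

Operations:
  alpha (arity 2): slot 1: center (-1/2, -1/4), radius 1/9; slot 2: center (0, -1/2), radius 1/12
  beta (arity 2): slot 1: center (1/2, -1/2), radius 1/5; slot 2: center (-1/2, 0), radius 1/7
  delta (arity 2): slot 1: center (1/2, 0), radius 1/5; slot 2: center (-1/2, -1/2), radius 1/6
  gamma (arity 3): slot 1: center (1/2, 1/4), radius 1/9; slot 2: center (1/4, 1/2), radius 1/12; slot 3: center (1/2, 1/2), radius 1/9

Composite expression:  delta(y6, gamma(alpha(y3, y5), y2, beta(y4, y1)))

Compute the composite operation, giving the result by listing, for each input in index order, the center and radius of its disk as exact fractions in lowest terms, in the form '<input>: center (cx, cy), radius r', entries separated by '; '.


y1: center (-23/54, -5/12), radius 1/378; y2: center (-11/24, -5/12), radius 1/72; y3: center (-23/54, -25/54), radius 1/486; y4: center (-11/27, -23/54), radius 1/270; y5: center (-5/12, -101/216), radius 1/648; y6: center (1/2, 0), radius 1/5


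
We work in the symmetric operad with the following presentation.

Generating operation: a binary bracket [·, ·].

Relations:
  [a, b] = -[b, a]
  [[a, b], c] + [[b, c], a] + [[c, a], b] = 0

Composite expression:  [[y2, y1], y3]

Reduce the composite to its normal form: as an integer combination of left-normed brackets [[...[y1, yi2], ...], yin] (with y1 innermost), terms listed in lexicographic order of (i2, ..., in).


Left-normed coefficients sit on the y1-initial expansion words.
Composite bracket: [[y2, y1], y3]
The bracket unfolds into 4 signed words via [a, b] = ab - ba (2^2 = 4).
Keep just the words that open with y1:
  word y1y2y3 has sign -1, contributing -[[y1, y2], y3]

-[[y1, y2], y3]


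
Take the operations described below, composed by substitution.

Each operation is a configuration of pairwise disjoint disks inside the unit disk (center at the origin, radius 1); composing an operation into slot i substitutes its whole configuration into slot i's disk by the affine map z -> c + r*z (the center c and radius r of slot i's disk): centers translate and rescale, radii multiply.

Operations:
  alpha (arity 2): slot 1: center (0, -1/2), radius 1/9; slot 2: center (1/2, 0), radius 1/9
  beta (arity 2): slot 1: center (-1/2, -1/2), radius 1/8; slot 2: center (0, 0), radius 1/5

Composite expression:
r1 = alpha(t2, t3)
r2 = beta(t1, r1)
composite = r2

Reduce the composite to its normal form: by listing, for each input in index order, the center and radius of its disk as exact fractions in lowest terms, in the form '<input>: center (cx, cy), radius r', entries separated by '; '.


t1: center (-1/2, -1/2), radius 1/8; t2: center (0, -1/10), radius 1/45; t3: center (1/10, 0), radius 1/45


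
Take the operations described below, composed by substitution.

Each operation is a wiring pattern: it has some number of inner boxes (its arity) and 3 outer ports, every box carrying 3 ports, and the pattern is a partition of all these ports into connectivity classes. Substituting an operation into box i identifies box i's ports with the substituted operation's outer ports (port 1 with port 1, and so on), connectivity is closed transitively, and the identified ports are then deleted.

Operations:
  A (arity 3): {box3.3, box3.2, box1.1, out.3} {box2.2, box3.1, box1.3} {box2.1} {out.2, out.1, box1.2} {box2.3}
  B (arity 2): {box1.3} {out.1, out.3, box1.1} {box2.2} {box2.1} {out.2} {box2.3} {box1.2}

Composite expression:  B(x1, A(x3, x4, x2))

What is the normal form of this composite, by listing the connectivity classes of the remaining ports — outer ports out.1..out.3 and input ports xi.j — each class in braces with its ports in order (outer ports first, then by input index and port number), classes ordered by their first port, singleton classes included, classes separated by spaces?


{out.1, out.3, x1.1} {out.2} {x1.2} {x1.3} {x2.1, x3.3, x4.2} {x2.2, x2.3, x3.1} {x3.2} {x4.1} {x4.3}

Two ports join when wires chain via B-identified ports.
stage A: inputs (x3, x4, x2), connectivity {out.1, out.2, x3.2} {out.3, x2.2, x2.3, x3.1} {x2.1, x3.3, x4.2} {x4.1} {x4.3}, out.j its boundary
stage B: inputs (x1, x3, x4, x2), connectivity {out.1, out.3, x1.1} {out.2} {x1.2} {x1.3} {x2.1, x3.3, x4.2} {x2.2, x2.3, x3.1} {x3.2} {x4.1} {x4.3}, out.j its boundary


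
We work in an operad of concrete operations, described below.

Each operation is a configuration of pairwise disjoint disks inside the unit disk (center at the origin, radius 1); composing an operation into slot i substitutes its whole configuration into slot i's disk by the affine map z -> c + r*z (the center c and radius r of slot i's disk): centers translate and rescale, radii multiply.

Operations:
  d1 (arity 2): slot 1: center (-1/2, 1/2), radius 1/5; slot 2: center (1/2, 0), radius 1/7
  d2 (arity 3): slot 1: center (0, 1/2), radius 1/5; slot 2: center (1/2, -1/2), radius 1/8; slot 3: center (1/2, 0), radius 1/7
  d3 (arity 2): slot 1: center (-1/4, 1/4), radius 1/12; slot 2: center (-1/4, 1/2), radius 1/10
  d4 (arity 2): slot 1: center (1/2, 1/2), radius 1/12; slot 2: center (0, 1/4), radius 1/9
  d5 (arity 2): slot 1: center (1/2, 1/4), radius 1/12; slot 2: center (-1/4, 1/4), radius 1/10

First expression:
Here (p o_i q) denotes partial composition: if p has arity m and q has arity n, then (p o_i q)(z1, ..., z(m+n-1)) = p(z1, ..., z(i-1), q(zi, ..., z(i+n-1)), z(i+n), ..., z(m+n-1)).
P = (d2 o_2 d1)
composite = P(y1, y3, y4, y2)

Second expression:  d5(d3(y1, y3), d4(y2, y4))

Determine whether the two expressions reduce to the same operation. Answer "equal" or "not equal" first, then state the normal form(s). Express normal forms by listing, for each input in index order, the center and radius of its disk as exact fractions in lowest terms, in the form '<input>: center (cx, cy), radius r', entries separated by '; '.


not equal; the first gives y1: center (0, 1/2), radius 1/5; y2: center (1/2, 0), radius 1/7; y3: center (7/16, -7/16), radius 1/40; y4: center (9/16, -1/2), radius 1/56 and the second y1: center (23/48, 13/48), radius 1/144; y2: center (-1/5, 3/10), radius 1/120; y3: center (23/48, 7/24), radius 1/120; y4: center (-1/4, 11/40), radius 1/90

Reducing the first expression gives y1: center (0, 1/2), radius 1/5; y2: center (1/2, 0), radius 1/7; y3: center (7/16, -7/16), radius 1/40; y4: center (9/16, -1/2), radius 1/56
Reducing the second expression gives y1: center (23/48, 13/48), radius 1/144; y2: center (-1/5, 3/10), radius 1/120; y3: center (23/48, 7/24), radius 1/120; y4: center (-1/4, 11/40), radius 1/90
Distinct normal forms: not equal.


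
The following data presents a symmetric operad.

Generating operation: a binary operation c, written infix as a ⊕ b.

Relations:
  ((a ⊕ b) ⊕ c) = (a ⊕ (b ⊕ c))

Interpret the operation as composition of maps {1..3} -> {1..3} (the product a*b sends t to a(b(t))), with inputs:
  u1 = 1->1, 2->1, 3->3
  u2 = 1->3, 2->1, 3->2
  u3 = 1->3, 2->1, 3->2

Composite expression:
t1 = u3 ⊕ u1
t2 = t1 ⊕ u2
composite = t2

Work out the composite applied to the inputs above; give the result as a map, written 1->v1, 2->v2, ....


1->2, 2->3, 3->3


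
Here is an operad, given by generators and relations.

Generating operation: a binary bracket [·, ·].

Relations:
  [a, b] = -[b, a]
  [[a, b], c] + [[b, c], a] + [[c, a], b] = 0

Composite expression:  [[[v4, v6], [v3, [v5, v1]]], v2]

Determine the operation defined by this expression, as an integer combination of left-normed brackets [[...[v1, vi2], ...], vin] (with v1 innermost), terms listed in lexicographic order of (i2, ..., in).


-[[[[[v1, v5], v3], v4], v6], v2] + [[[[[v1, v5], v3], v6], v4], v2]

Antisymmetry and Jacobi reduce to v1-anchored left-normed brackets.
Composite bracket: [[[v4, v6], [v3, [v5, v1]]], v2]
Full expansion: 32 signed words from ab - ba (2^5 = 32).
Collect the words opening with v1:
  word v1v5v3v4v6v2 has sign -1, contributing -[[[[[v1, v5], v3], v4], v6], v2]
  word v1v5v3v6v4v2 has sign +1, contributing +[[[[[v1, v5], v3], v6], v4], v2]


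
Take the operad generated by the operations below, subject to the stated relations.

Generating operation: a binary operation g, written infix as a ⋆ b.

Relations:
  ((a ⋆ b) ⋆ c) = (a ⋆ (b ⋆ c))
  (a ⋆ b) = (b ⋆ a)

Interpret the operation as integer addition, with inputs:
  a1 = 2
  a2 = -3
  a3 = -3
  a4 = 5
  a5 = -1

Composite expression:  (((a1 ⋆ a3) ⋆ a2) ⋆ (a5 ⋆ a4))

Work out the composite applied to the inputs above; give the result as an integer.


(a1 ⋆ a3) = -1
((a1 ⋆ a3) ⋆ a2) = -4
(a5 ⋆ a4) = 4
(((a1 ⋆ a3) ⋆ a2) ⋆ (a5 ⋆ a4)) = 0

0


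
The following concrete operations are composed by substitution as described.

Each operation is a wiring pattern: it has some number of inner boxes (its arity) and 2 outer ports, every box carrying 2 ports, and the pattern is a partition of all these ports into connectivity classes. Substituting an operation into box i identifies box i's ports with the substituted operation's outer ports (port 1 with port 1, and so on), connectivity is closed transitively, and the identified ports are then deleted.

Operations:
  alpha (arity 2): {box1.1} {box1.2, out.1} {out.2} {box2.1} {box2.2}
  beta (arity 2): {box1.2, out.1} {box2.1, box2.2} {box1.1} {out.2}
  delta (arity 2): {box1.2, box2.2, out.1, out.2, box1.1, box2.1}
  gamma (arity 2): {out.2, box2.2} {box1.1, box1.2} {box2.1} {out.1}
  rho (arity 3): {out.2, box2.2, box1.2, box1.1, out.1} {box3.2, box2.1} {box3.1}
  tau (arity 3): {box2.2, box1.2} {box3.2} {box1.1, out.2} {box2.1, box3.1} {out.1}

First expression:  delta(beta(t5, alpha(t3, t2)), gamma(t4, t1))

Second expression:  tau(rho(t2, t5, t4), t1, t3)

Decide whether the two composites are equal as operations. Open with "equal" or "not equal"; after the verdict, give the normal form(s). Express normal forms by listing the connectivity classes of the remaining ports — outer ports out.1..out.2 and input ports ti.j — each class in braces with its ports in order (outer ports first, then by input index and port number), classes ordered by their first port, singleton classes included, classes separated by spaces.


not equal — first {out.1, out.2, t1.2, t5.2} {t1.1} {t2.1} {t2.2} {t3.1} {t3.2} {t4.1, t4.2} {t5.1}, second {out.1} {out.2, t1.2, t2.1, t2.2, t5.2} {t1.1, t3.1} {t3.2} {t4.1} {t4.2, t5.1}

The first composite normalizes to {out.1, out.2, t1.2, t5.2} {t1.1} {t2.1} {t2.2} {t3.1} {t3.2} {t4.1, t4.2} {t5.1}
The second composite normalizes to {out.1} {out.2, t1.2, t2.1, t2.2, t5.2} {t1.1, t3.1} {t3.2} {t4.1} {t4.2, t5.1}
No match — not equal.


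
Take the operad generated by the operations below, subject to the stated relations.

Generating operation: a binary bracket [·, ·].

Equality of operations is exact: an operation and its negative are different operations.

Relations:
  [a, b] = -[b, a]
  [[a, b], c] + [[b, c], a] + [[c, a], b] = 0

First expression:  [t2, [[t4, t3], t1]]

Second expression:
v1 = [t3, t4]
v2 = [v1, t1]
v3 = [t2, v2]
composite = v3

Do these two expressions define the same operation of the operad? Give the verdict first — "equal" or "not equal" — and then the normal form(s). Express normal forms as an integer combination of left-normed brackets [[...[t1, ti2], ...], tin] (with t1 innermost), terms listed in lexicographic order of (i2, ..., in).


not equal: they reduce to -[[[t1, t3], t4], t2] + [[[t1, t4], t3], t2] and [[[t1, t3], t4], t2] - [[[t1, t4], t3], t2]

The first composite normalizes to -[[[t1, t3], t4], t2] + [[[t1, t4], t3], t2]
The second composite normalizes to [[[t1, t3], t4], t2] - [[[t1, t4], t3], t2]
Distinct normal forms: not equal.


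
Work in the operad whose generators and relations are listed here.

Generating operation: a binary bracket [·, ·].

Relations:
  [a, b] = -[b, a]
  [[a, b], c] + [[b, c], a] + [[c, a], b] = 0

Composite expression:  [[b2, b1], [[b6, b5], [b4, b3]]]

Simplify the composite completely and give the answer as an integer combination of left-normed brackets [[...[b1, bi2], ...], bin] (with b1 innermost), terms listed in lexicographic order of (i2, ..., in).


Skip Jacobi rewriting: expand, keep b1-initial words, read off terms.
Composite bracket: [[b2, b1], [[b6, b5], [b4, b3]]]
Applying ab - ba throughout gives 32 signed words (2^5 = 32).
The b1-initial words carry the normal form:
  the word b1b2b3b4b5b6 carries sign +1 and contributes +[[[[[b1, b2], b3], b4], b5], b6]
  the word b1b2b3b4b6b5 carries sign -1 and contributes -[[[[[b1, b2], b3], b4], b6], b5]
  the word b1b2b4b3b5b6 carries sign -1 and contributes -[[[[[b1, b2], b4], b3], b5], b6]
  the word b1b2b4b3b6b5 carries sign +1 and contributes +[[[[[b1, b2], b4], b3], b6], b5]
  the word b1b2b5b6b3b4 carries sign -1 and contributes -[[[[[b1, b2], b5], b6], b3], b4]
  the word b1b2b5b6b4b3 carries sign +1 and contributes +[[[[[b1, b2], b5], b6], b4], b3]
  the word b1b2b6b5b3b4 carries sign +1 and contributes +[[[[[b1, b2], b6], b5], b3], b4]
  the word b1b2b6b5b4b3 carries sign -1 and contributes -[[[[[b1, b2], b6], b5], b4], b3]

[[[[[b1, b2], b3], b4], b5], b6] - [[[[[b1, b2], b3], b4], b6], b5] - [[[[[b1, b2], b4], b3], b5], b6] + [[[[[b1, b2], b4], b3], b6], b5] - [[[[[b1, b2], b5], b6], b3], b4] + [[[[[b1, b2], b5], b6], b4], b3] + [[[[[b1, b2], b6], b5], b3], b4] - [[[[[b1, b2], b6], b5], b4], b3]


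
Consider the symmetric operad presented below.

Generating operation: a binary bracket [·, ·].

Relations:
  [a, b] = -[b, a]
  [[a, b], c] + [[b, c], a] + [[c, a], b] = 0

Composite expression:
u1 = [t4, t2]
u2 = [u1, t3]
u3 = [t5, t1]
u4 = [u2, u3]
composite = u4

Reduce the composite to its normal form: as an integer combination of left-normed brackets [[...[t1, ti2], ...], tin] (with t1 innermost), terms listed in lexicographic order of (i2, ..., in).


Skip Jacobi rewriting: expand, keep t1-initial words, read off terms.
Composite bracket: [[[t4, t2], t3], [t5, t1]]
The bracket unfolds into 16 signed words via [a, b] = ab - ba (2^4 = 16).
Only words starting with t1 matter:
  word t1t5t2t4t3 has sign -1, contributing -[[[[t1, t5], t2], t4], t3]
  word t1t5t3t2t4 has sign +1, contributing +[[[[t1, t5], t3], t2], t4]
  word t1t5t3t4t2 has sign -1, contributing -[[[[t1, t5], t3], t4], t2]
  word t1t5t4t2t3 has sign +1, contributing +[[[[t1, t5], t4], t2], t3]

-[[[[t1, t5], t2], t4], t3] + [[[[t1, t5], t3], t2], t4] - [[[[t1, t5], t3], t4], t2] + [[[[t1, t5], t4], t2], t3]


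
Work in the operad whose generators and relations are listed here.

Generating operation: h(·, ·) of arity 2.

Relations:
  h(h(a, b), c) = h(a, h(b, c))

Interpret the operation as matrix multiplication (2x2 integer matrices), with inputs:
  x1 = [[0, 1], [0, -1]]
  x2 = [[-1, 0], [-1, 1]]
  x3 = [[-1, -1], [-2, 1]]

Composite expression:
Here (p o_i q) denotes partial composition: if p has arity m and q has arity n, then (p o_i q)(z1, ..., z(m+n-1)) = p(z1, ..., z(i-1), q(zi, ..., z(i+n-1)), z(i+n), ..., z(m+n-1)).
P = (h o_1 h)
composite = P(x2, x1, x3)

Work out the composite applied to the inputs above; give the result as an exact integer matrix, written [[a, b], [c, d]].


[[2, -1], [4, -2]]

h(x2, x1) = [[0, -1], [0, -2]]
h(h(x2, x1), x3) = [[2, -1], [4, -2]]


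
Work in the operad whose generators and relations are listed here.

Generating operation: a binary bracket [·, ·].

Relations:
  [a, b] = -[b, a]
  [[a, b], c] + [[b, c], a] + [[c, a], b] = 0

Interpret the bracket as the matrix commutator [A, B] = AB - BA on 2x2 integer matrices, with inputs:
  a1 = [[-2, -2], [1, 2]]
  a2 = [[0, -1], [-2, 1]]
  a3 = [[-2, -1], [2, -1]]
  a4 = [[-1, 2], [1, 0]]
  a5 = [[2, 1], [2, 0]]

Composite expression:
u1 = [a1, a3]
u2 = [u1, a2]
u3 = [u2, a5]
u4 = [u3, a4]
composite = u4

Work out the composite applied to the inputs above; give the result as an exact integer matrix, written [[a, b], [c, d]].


[[90, 130], [-20, -90]]

[a1, a3] = [[-3, 2], [7, 3]]
[[a1, a3], a2] = [[3, 8], [-19, -3]]
[[[a1, a3], a2], a5] = [[35, -10], [-50, -35]]
[[[[a1, a3], a2], a5], a4] = [[90, 130], [-20, -90]]


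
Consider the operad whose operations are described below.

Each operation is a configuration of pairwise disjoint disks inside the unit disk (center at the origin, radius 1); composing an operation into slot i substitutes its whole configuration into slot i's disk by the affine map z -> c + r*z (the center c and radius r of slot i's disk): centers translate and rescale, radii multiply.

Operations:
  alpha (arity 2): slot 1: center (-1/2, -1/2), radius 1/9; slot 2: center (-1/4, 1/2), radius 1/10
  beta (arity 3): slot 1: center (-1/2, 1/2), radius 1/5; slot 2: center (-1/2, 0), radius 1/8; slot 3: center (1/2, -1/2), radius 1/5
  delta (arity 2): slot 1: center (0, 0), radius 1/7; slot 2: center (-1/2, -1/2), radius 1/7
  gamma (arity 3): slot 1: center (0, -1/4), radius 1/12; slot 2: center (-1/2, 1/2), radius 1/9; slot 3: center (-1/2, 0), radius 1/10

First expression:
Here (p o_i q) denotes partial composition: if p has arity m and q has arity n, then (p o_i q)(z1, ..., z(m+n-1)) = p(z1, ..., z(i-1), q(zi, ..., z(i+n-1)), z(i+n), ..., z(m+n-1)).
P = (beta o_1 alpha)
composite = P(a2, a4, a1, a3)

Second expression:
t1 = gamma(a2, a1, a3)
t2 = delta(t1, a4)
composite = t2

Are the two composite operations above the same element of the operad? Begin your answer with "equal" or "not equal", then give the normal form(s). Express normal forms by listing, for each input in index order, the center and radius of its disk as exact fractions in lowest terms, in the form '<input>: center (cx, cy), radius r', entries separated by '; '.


not equal; first: a1: center (-1/2, 0), radius 1/8; a2: center (-3/5, 2/5), radius 1/45; a3: center (1/2, -1/2), radius 1/5; a4: center (-11/20, 3/5), radius 1/50; second: a1: center (-1/14, 1/14), radius 1/63; a2: center (0, -1/28), radius 1/84; a3: center (-1/14, 0), radius 1/70; a4: center (-1/2, -1/2), radius 1/7

The first composite normalizes to a1: center (-1/2, 0), radius 1/8; a2: center (-3/5, 2/5), radius 1/45; a3: center (1/2, -1/2), radius 1/5; a4: center (-11/20, 3/5), radius 1/50
The second composite normalizes to a1: center (-1/14, 1/14), radius 1/63; a2: center (0, -1/28), radius 1/84; a3: center (-1/14, 0), radius 1/70; a4: center (-1/2, -1/2), radius 1/7
They disagree, so not equal.


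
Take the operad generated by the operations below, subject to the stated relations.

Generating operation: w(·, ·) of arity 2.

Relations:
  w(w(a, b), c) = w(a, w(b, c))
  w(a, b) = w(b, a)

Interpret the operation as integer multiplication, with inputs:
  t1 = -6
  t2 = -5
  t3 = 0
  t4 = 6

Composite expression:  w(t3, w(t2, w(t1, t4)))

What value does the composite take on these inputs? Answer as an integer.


0

w(t1, t4) = -36
w(t2, w(t1, t4)) = 180
w(t3, w(t2, w(t1, t4))) = 0


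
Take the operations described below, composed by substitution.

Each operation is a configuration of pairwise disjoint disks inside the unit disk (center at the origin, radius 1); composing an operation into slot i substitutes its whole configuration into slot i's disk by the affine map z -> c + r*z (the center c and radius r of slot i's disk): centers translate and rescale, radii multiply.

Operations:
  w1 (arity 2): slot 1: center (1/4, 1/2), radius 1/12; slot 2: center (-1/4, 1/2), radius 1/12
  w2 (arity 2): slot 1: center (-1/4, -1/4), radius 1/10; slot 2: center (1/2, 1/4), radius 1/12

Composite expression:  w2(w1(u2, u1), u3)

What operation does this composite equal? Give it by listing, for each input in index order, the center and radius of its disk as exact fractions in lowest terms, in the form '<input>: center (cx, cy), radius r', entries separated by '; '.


u1: center (-11/40, -1/5), radius 1/120; u2: center (-9/40, -1/5), radius 1/120; u3: center (1/2, 1/4), radius 1/12

Nesting under w2 composes maps z -> c + r*z down each u-path.
input u2: composing its 2 substitution steps yields center (-9/40, -1/5), radius 1/120
input u1: composing its 2 substitution steps yields center (-11/40, -1/5), radius 1/120
input u3: composing its 1 substitution step yields center (1/2, 1/4), radius 1/12


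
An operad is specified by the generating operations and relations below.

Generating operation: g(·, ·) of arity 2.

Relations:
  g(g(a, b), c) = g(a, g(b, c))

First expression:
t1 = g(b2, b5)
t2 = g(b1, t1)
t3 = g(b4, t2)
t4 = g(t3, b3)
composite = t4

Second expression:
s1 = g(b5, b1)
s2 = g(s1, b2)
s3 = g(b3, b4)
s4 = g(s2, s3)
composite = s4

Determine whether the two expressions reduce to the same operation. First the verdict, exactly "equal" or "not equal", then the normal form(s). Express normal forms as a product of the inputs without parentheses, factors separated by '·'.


Normal form of the first expression: b4 · b1 · b2 · b5 · b3
Normal form of the second expression: b5 · b1 · b2 · b3 · b4
The normal forms differ: not equal.

not equal — first b4 · b1 · b2 · b5 · b3, second b5 · b1 · b2 · b3 · b4


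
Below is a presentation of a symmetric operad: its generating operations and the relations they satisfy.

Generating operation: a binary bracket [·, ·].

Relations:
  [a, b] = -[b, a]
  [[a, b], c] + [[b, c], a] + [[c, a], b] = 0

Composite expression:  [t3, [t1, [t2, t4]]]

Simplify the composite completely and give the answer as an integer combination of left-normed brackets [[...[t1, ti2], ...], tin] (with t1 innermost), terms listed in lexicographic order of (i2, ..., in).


Skip Jacobi rewriting: expand, keep t1-initial words, read off terms.
Composite bracket: [t3, [t1, [t2, t4]]]
Expanding via [a, b] = ab - ba: 8 signed words (2^3 = 8).
Coefficients come from the t1-initial words:
  sign of t1t2t4t3 is -1, so it contributes -[[[t1, t2], t4], t3]
  sign of t1t4t2t3 is +1, so it contributes +[[[t1, t4], t2], t3]

-[[[t1, t2], t4], t3] + [[[t1, t4], t2], t3]


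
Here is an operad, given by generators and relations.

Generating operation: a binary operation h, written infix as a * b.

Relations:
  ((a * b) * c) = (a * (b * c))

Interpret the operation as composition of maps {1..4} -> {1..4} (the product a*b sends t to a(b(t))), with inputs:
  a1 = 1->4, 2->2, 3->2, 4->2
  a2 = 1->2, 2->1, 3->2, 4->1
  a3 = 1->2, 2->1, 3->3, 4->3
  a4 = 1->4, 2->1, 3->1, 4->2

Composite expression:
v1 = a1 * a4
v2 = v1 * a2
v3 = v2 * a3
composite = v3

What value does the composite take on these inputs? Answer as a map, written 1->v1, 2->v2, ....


1->2, 2->4, 3->4, 4->4

(a1 * a4) = 1->2, 2->4, 3->4, 4->2
((a1 * a4) * a2) = 1->4, 2->2, 3->4, 4->2
(((a1 * a4) * a2) * a3) = 1->2, 2->4, 3->4, 4->4


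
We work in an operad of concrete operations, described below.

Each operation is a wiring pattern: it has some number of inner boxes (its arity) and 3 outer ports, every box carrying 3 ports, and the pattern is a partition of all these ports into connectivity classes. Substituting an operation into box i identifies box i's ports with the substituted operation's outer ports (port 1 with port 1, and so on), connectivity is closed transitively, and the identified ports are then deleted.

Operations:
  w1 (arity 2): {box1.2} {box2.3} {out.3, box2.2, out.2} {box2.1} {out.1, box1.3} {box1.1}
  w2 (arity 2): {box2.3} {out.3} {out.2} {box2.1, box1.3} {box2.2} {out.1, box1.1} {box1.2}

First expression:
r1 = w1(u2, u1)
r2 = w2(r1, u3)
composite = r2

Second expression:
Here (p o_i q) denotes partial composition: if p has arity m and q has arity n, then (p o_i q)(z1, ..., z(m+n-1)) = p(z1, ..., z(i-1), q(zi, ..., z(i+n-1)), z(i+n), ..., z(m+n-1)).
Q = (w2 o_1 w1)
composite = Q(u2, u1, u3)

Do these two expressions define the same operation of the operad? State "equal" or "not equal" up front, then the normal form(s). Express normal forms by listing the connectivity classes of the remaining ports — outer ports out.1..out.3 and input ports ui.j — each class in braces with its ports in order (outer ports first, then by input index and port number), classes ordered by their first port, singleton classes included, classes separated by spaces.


equal; both compose to {out.1, u2.3} {out.2} {out.3} {u1.1} {u1.2, u3.1} {u1.3} {u2.1} {u2.2} {u3.2} {u3.3}

Normal form of the first expression: {out.1, u2.3} {out.2} {out.3} {u1.1} {u1.2, u3.1} {u1.3} {u2.1} {u2.2} {u3.2} {u3.3}
Normal form of the second expression: {out.1, u2.3} {out.2} {out.3} {u1.1} {u1.2, u3.1} {u1.3} {u2.1} {u2.2} {u3.2} {u3.3}
One common form — equal.


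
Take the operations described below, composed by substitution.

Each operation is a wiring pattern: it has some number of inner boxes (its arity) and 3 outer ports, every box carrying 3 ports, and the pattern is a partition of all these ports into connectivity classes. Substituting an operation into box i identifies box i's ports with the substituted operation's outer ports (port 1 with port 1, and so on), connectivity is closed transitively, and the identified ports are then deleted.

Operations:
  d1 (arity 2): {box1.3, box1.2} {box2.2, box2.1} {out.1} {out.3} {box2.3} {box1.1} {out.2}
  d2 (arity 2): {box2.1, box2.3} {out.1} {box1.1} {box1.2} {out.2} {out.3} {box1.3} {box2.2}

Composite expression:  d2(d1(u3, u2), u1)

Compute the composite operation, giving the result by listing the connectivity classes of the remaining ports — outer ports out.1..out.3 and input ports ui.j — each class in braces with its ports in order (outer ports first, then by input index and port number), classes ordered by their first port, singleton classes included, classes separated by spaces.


Two ports join when wires chain via d2-identified ports.
d1 over (u3, u2) gives {out.1} {out.2} {out.3} {u2.1, u2.2} {u2.3} {u3.1} {u3.2, u3.3}, out.j being that stage's outer ports
d2 over (u3, u2, u1) gives {out.1} {out.2} {out.3} {u1.1, u1.3} {u1.2} {u2.1, u2.2} {u2.3} {u3.1} {u3.2, u3.3}, out.j being that stage's outer ports

{out.1} {out.2} {out.3} {u1.1, u1.3} {u1.2} {u2.1, u2.2} {u2.3} {u3.1} {u3.2, u3.3}


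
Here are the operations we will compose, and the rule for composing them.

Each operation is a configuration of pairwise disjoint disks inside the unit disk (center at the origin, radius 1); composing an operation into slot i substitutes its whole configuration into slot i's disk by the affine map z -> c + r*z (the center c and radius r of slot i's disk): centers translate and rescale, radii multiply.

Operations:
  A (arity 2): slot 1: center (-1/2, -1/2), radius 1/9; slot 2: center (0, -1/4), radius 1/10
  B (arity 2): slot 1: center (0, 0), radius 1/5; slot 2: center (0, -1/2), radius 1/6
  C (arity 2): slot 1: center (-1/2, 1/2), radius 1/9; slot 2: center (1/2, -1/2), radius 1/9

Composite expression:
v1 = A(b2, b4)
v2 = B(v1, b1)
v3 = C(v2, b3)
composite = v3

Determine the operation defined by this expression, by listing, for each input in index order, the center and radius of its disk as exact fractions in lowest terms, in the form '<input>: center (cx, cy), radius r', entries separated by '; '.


Affine substitution under C: radii multiply and b-centers shift.
for b2, the 3-step affine chain lands on center (-23/45, 22/45), radius 1/405
for b4, the 3-step affine chain lands on center (-1/2, 89/180), radius 1/450
for b1, the 2-step affine chain lands on center (-1/2, 4/9), radius 1/54
for b3, the 1-step affine chain lands on center (1/2, -1/2), radius 1/9

b1: center (-1/2, 4/9), radius 1/54; b2: center (-23/45, 22/45), radius 1/405; b3: center (1/2, -1/2), radius 1/9; b4: center (-1/2, 89/180), radius 1/450


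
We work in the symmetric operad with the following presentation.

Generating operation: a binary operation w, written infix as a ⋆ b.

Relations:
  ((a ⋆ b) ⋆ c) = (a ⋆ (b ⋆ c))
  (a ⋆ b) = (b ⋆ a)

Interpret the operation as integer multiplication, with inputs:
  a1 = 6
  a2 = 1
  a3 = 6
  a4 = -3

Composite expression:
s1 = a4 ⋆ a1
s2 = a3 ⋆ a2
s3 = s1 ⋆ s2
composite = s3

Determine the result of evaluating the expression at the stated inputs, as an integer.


-108

(a4 ⋆ a1) = -18
(a3 ⋆ a2) = 6
((a4 ⋆ a1) ⋆ (a3 ⋆ a2)) = -108


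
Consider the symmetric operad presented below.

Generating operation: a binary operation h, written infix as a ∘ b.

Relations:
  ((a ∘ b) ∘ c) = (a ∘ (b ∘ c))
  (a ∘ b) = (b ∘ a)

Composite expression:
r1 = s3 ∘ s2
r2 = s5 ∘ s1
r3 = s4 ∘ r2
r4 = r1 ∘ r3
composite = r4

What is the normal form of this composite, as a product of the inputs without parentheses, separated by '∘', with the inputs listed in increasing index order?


Shape and order are irrelevant to h; the s-input set decides.
(s3 ∘ s2) collapses to s3 ∘ s2
(s5 ∘ s1) collapses to s5 ∘ s1
(s4 ∘ (s5 ∘ s1)) collapses to s4 ∘ s5 ∘ s1
((s3 ∘ s2) ∘ (s4 ∘ (s5 ∘ s1))) collapses to s3 ∘ s2 ∘ s4 ∘ s5 ∘ s1
rearranged into index order: s1 ∘ s2 ∘ s3 ∘ s4 ∘ s5

s1 ∘ s2 ∘ s3 ∘ s4 ∘ s5


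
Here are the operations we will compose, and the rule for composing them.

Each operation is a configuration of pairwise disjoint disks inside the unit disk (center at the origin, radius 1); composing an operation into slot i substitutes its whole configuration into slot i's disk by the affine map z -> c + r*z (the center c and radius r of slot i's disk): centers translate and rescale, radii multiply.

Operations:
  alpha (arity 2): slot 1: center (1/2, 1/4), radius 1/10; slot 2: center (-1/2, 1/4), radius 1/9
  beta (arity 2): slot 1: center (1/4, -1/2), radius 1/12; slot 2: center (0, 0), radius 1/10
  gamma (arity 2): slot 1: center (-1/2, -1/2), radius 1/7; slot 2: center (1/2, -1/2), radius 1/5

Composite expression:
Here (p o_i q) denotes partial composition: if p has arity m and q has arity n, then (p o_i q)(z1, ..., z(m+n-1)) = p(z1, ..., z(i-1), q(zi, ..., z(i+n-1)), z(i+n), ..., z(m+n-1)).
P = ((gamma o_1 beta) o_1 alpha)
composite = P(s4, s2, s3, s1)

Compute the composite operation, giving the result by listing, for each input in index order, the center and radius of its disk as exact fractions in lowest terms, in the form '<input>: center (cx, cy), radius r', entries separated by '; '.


s1: center (1/2, -1/2), radius 1/5; s2: center (-79/168, -191/336), radius 1/756; s3: center (-1/2, -1/2), radius 1/70; s4: center (-11/24, -191/336), radius 1/840

Only the slot chain above each s matters under gamma; compose those maps.
tracing s4 down its 3-map path: center (-11/24, -191/336), radius 1/840
tracing s2 down its 3-map path: center (-79/168, -191/336), radius 1/756
tracing s3 down its 2-map path: center (-1/2, -1/2), radius 1/70
tracing s1 down its 1-map path: center (1/2, -1/2), radius 1/5


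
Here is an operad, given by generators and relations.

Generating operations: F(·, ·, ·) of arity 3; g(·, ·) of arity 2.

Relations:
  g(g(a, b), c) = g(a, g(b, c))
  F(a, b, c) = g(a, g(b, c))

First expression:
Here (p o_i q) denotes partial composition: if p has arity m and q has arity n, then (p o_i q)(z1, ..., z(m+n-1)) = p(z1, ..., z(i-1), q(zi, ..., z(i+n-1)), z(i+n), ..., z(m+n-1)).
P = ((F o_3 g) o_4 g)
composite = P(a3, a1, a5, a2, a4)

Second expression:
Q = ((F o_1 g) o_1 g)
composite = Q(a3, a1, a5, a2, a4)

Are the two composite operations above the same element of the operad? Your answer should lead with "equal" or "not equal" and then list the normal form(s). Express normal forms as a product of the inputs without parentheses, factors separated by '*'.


equal; the common form is a3 * a1 * a5 * a2 * a4


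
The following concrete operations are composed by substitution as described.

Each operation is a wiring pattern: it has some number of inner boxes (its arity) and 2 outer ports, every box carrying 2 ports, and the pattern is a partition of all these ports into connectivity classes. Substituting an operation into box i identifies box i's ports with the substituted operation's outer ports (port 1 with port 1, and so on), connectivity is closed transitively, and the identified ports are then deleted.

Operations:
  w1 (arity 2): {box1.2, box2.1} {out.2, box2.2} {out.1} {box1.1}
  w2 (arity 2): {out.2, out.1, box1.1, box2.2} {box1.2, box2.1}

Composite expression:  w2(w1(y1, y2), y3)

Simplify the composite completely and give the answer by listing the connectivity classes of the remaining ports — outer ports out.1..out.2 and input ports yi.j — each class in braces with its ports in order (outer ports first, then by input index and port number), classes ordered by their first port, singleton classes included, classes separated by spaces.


Treat the ports identified at w2 as solder joints: merge, then drop.
w1 over (y1, y2) gives {out.1} {out.2, y2.2} {y1.1} {y1.2, y2.1}, out.j being that stage's outer ports
w2 over (y1, y2, y3) gives {out.1, out.2, y3.2} {y1.1} {y1.2, y2.1} {y2.2, y3.1}, out.j being that stage's outer ports

{out.1, out.2, y3.2} {y1.1} {y1.2, y2.1} {y2.2, y3.1}


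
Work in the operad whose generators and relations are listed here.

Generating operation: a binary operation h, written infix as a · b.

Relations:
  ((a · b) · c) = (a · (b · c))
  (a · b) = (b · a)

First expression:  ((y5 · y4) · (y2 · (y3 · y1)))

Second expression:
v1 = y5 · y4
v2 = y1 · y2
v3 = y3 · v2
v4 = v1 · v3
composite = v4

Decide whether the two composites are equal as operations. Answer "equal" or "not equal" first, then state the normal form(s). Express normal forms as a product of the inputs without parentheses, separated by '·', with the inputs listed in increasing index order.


equal: each reduces to y1 · y2 · y3 · y4 · y5


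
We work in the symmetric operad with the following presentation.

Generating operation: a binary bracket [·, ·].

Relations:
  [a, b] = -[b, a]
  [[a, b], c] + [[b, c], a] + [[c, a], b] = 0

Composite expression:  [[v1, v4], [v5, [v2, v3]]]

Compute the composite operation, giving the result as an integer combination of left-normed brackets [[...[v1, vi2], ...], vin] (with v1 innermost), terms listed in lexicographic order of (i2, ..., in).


In the tensor algebra, words opening v1 carry the v1-anchored form.
Composite bracket: [[v1, v4], [v5, [v2, v3]]]
Full expansion: 16 signed words from ab - ba (2^4 = 16).
Only words starting with v1 matter:
  the word v1v4v2v3v5 carries sign -1 and contributes -[[[[v1, v4], v2], v3], v5]
  the word v1v4v3v2v5 carries sign +1 and contributes +[[[[v1, v4], v3], v2], v5]
  the word v1v4v5v2v3 carries sign +1 and contributes +[[[[v1, v4], v5], v2], v3]
  the word v1v4v5v3v2 carries sign -1 and contributes -[[[[v1, v4], v5], v3], v2]

-[[[[v1, v4], v2], v3], v5] + [[[[v1, v4], v3], v2], v5] + [[[[v1, v4], v5], v2], v3] - [[[[v1, v4], v5], v3], v2]


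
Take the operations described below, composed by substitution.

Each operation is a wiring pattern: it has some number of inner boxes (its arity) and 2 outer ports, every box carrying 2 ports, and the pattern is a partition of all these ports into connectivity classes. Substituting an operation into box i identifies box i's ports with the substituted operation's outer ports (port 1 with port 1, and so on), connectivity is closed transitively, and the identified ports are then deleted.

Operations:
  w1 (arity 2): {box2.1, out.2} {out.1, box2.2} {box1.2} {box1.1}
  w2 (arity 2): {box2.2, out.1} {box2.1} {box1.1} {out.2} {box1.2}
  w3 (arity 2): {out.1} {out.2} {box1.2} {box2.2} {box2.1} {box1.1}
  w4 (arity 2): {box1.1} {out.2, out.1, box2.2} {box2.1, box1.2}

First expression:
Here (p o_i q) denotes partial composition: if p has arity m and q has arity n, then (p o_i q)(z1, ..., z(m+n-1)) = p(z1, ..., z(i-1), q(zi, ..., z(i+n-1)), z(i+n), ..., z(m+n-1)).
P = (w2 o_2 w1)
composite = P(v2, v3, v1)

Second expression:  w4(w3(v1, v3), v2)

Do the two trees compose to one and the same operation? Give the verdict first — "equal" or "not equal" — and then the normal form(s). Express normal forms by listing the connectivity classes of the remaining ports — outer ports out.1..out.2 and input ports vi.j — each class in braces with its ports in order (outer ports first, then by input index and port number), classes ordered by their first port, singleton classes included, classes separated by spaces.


not equal: they reduce to {out.1, v1.1} {out.2} {v1.2} {v2.1} {v2.2} {v3.1} {v3.2} and {out.1, out.2, v2.2} {v1.1} {v1.2} {v2.1} {v3.1} {v3.2}


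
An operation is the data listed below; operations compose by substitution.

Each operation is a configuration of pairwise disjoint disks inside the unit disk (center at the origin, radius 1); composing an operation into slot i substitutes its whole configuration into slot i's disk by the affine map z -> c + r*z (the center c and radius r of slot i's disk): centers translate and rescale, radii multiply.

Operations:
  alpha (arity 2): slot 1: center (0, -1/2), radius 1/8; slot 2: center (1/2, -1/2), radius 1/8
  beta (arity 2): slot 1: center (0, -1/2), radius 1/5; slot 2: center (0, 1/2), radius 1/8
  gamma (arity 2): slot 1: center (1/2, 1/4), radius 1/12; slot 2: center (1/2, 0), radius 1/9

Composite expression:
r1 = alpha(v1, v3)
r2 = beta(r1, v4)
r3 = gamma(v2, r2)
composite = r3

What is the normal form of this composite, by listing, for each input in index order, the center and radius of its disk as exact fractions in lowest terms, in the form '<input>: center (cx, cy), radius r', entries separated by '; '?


v1: center (1/2, -1/15), radius 1/360; v2: center (1/2, 1/4), radius 1/12; v3: center (23/45, -1/15), radius 1/360; v4: center (1/2, 1/18), radius 1/72

Only the slot chain above each v matters under gamma; compose those maps.
tracing v2 down its 1-map path: center (1/2, 1/4), radius 1/12
tracing v1 down its 3-map path: center (1/2, -1/15), radius 1/360
tracing v3 down its 3-map path: center (23/45, -1/15), radius 1/360
tracing v4 down its 2-map path: center (1/2, 1/18), radius 1/72


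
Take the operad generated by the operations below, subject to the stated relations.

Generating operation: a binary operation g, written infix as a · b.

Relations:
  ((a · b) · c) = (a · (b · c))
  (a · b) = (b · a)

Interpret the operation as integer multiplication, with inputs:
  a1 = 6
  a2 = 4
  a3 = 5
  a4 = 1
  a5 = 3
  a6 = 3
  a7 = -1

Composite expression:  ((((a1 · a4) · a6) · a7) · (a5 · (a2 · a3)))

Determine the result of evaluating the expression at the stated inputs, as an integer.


-1080

(a1 · a4) = 6
((a1 · a4) · a6) = 18
(((a1 · a4) · a6) · a7) = -18
(a2 · a3) = 20
(a5 · (a2 · a3)) = 60
((((a1 · a4) · a6) · a7) · (a5 · (a2 · a3))) = -1080


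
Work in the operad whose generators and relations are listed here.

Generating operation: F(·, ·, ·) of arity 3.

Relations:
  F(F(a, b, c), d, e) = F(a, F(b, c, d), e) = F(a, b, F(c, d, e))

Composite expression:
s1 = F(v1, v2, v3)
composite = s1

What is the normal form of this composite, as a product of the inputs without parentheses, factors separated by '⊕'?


Every regrouping of F is equal, so read the v-inputs in written order.
F(v1, v2, v3) spells out as v1 ⊕ v2 ⊕ v3

v1 ⊕ v2 ⊕ v3
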